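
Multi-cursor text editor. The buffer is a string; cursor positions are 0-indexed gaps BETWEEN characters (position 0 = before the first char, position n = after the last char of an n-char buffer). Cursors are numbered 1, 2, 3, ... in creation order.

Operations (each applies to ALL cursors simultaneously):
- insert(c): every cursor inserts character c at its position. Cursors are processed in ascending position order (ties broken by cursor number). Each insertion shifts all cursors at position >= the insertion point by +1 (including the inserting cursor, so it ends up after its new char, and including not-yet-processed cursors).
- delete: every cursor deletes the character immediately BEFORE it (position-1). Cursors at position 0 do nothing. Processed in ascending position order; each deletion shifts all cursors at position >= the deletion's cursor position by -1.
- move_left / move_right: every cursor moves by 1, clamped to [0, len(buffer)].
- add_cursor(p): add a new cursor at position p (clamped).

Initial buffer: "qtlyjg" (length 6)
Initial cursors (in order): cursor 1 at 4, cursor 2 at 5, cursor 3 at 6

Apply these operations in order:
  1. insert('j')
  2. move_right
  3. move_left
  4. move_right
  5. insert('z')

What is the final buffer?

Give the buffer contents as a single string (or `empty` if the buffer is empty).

Answer: qtlyjjzjgzjz

Derivation:
After op 1 (insert('j')): buffer="qtlyjjjgj" (len 9), cursors c1@5 c2@7 c3@9, authorship ....1.2.3
After op 2 (move_right): buffer="qtlyjjjgj" (len 9), cursors c1@6 c2@8 c3@9, authorship ....1.2.3
After op 3 (move_left): buffer="qtlyjjjgj" (len 9), cursors c1@5 c2@7 c3@8, authorship ....1.2.3
After op 4 (move_right): buffer="qtlyjjjgj" (len 9), cursors c1@6 c2@8 c3@9, authorship ....1.2.3
After op 5 (insert('z')): buffer="qtlyjjzjgzjz" (len 12), cursors c1@7 c2@10 c3@12, authorship ....1.12.233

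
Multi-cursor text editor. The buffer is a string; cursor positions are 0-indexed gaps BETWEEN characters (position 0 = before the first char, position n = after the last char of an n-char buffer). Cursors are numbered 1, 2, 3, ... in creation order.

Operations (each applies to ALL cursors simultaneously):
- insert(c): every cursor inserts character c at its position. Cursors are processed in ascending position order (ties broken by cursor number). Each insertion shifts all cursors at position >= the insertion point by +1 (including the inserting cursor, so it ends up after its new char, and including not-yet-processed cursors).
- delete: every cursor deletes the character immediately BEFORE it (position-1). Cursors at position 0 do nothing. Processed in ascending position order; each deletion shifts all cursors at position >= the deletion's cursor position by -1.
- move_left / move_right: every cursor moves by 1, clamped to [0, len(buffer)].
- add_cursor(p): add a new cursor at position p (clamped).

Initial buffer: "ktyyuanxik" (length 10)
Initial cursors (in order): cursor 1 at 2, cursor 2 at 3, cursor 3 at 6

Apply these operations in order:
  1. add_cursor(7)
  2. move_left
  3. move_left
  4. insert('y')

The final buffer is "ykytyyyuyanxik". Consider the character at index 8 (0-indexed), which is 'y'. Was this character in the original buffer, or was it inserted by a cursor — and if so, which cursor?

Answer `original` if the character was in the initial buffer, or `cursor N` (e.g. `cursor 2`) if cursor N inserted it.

Answer: cursor 4

Derivation:
After op 1 (add_cursor(7)): buffer="ktyyuanxik" (len 10), cursors c1@2 c2@3 c3@6 c4@7, authorship ..........
After op 2 (move_left): buffer="ktyyuanxik" (len 10), cursors c1@1 c2@2 c3@5 c4@6, authorship ..........
After op 3 (move_left): buffer="ktyyuanxik" (len 10), cursors c1@0 c2@1 c3@4 c4@5, authorship ..........
After op 4 (insert('y')): buffer="ykytyyyuyanxik" (len 14), cursors c1@1 c2@3 c3@7 c4@9, authorship 1.2...3.4.....
Authorship (.=original, N=cursor N): 1 . 2 . . . 3 . 4 . . . . .
Index 8: author = 4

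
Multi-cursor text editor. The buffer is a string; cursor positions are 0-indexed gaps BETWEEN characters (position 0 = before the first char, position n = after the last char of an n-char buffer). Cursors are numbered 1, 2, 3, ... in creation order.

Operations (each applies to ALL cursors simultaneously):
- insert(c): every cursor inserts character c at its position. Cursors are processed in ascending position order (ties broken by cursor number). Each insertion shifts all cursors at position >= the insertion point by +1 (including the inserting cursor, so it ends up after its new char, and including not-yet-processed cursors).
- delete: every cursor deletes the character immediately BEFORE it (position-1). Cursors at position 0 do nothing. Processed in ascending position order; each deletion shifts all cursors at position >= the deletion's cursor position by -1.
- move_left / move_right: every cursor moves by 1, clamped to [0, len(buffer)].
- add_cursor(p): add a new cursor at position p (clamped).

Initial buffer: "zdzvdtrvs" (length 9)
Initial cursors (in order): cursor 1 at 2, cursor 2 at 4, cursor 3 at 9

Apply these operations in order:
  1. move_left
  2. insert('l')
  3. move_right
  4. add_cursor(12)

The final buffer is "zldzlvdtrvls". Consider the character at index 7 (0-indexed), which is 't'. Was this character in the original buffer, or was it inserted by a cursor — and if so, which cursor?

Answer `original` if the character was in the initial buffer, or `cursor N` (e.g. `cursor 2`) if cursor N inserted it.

Answer: original

Derivation:
After op 1 (move_left): buffer="zdzvdtrvs" (len 9), cursors c1@1 c2@3 c3@8, authorship .........
After op 2 (insert('l')): buffer="zldzlvdtrvls" (len 12), cursors c1@2 c2@5 c3@11, authorship .1..2.....3.
After op 3 (move_right): buffer="zldzlvdtrvls" (len 12), cursors c1@3 c2@6 c3@12, authorship .1..2.....3.
After op 4 (add_cursor(12)): buffer="zldzlvdtrvls" (len 12), cursors c1@3 c2@6 c3@12 c4@12, authorship .1..2.....3.
Authorship (.=original, N=cursor N): . 1 . . 2 . . . . . 3 .
Index 7: author = original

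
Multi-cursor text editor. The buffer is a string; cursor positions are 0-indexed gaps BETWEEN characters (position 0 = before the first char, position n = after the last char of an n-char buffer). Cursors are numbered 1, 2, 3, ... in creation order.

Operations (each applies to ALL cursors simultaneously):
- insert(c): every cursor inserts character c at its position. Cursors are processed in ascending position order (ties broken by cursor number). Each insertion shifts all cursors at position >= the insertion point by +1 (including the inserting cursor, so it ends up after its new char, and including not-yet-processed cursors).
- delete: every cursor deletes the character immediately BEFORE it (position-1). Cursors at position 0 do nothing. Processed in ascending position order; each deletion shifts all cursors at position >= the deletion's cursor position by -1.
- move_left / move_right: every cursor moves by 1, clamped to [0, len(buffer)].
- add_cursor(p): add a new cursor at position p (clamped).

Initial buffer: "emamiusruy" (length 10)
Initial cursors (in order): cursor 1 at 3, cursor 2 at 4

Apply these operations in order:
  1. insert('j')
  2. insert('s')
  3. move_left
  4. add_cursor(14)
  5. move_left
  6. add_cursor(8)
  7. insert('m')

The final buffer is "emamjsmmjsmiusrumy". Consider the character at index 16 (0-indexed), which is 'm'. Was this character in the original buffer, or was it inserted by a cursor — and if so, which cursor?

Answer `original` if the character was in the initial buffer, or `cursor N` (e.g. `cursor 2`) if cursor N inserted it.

After op 1 (insert('j')): buffer="emajmjiusruy" (len 12), cursors c1@4 c2@6, authorship ...1.2......
After op 2 (insert('s')): buffer="emajsmjsiusruy" (len 14), cursors c1@5 c2@8, authorship ...11.22......
After op 3 (move_left): buffer="emajsmjsiusruy" (len 14), cursors c1@4 c2@7, authorship ...11.22......
After op 4 (add_cursor(14)): buffer="emajsmjsiusruy" (len 14), cursors c1@4 c2@7 c3@14, authorship ...11.22......
After op 5 (move_left): buffer="emajsmjsiusruy" (len 14), cursors c1@3 c2@6 c3@13, authorship ...11.22......
After op 6 (add_cursor(8)): buffer="emajsmjsiusruy" (len 14), cursors c1@3 c2@6 c4@8 c3@13, authorship ...11.22......
After op 7 (insert('m')): buffer="emamjsmmjsmiusrumy" (len 18), cursors c1@4 c2@8 c4@11 c3@17, authorship ...111.2224.....3.
Authorship (.=original, N=cursor N): . . . 1 1 1 . 2 2 2 4 . . . . . 3 .
Index 16: author = 3

Answer: cursor 3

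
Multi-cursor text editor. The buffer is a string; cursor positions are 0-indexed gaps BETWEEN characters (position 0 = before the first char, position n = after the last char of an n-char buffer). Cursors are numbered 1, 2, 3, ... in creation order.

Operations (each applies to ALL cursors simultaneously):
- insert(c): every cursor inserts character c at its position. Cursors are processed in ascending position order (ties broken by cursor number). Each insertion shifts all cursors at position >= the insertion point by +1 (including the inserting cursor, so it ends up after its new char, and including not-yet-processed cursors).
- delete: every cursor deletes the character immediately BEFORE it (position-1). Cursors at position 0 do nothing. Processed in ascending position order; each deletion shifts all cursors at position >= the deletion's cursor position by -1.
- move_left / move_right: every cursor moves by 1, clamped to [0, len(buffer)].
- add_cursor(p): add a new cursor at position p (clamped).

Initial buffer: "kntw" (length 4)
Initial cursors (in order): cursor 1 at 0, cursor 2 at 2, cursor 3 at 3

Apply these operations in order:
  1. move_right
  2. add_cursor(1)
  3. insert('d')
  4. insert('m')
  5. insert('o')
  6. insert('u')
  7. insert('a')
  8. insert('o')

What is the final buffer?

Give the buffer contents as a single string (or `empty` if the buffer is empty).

Answer: kddmmoouuaaoontdmouaowdmouao

Derivation:
After op 1 (move_right): buffer="kntw" (len 4), cursors c1@1 c2@3 c3@4, authorship ....
After op 2 (add_cursor(1)): buffer="kntw" (len 4), cursors c1@1 c4@1 c2@3 c3@4, authorship ....
After op 3 (insert('d')): buffer="kddntdwd" (len 8), cursors c1@3 c4@3 c2@6 c3@8, authorship .14..2.3
After op 4 (insert('m')): buffer="kddmmntdmwdm" (len 12), cursors c1@5 c4@5 c2@9 c3@12, authorship .1414..22.33
After op 5 (insert('o')): buffer="kddmmoontdmowdmo" (len 16), cursors c1@7 c4@7 c2@12 c3@16, authorship .141414..222.333
After op 6 (insert('u')): buffer="kddmmoouuntdmouwdmou" (len 20), cursors c1@9 c4@9 c2@15 c3@20, authorship .14141414..2222.3333
After op 7 (insert('a')): buffer="kddmmoouuaantdmouawdmoua" (len 24), cursors c1@11 c4@11 c2@18 c3@24, authorship .1414141414..22222.33333
After op 8 (insert('o')): buffer="kddmmoouuaaoontdmouaowdmouao" (len 28), cursors c1@13 c4@13 c2@21 c3@28, authorship .141414141414..222222.333333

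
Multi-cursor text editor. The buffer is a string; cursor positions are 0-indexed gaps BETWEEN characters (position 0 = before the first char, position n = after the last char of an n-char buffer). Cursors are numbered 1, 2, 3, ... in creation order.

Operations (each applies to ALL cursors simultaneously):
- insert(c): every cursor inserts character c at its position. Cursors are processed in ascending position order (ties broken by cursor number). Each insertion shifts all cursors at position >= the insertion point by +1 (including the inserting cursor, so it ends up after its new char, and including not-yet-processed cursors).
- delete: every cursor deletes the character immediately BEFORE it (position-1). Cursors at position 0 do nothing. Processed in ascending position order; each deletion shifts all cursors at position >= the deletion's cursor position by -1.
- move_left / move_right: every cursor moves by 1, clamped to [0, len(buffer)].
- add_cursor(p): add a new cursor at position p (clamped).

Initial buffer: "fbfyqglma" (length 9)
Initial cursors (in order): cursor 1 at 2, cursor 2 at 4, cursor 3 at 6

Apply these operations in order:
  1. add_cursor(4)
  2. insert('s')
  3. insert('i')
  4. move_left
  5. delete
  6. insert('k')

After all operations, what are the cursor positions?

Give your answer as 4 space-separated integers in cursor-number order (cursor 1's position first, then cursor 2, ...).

After op 1 (add_cursor(4)): buffer="fbfyqglma" (len 9), cursors c1@2 c2@4 c4@4 c3@6, authorship .........
After op 2 (insert('s')): buffer="fbsfyssqgslma" (len 13), cursors c1@3 c2@7 c4@7 c3@10, authorship ..1..24..3...
After op 3 (insert('i')): buffer="fbsifyssiiqgsilma" (len 17), cursors c1@4 c2@10 c4@10 c3@14, authorship ..11..2424..33...
After op 4 (move_left): buffer="fbsifyssiiqgsilma" (len 17), cursors c1@3 c2@9 c4@9 c3@13, authorship ..11..2424..33...
After op 5 (delete): buffer="fbifysiqgilma" (len 13), cursors c1@2 c2@6 c4@6 c3@9, authorship ..1..24..3...
After op 6 (insert('k')): buffer="fbkifyskkiqgkilma" (len 17), cursors c1@3 c2@9 c4@9 c3@13, authorship ..11..2244..33...

Answer: 3 9 13 9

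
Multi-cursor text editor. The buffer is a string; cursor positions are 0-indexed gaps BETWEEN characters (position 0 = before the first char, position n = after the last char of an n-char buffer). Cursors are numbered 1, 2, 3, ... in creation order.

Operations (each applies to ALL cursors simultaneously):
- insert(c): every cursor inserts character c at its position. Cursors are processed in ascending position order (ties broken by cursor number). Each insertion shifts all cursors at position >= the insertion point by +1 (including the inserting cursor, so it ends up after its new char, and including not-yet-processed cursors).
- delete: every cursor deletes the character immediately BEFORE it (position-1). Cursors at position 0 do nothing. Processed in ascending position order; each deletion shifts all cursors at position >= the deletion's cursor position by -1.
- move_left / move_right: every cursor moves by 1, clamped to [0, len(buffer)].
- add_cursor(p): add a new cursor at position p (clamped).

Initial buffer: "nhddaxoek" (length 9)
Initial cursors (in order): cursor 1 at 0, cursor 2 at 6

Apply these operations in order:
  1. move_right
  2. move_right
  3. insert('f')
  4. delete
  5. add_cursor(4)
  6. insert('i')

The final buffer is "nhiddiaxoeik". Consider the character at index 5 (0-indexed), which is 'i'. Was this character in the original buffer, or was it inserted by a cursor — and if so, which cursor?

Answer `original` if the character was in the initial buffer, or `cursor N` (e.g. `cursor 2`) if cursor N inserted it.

After op 1 (move_right): buffer="nhddaxoek" (len 9), cursors c1@1 c2@7, authorship .........
After op 2 (move_right): buffer="nhddaxoek" (len 9), cursors c1@2 c2@8, authorship .........
After op 3 (insert('f')): buffer="nhfddaxoefk" (len 11), cursors c1@3 c2@10, authorship ..1......2.
After op 4 (delete): buffer="nhddaxoek" (len 9), cursors c1@2 c2@8, authorship .........
After op 5 (add_cursor(4)): buffer="nhddaxoek" (len 9), cursors c1@2 c3@4 c2@8, authorship .........
After op 6 (insert('i')): buffer="nhiddiaxoeik" (len 12), cursors c1@3 c3@6 c2@11, authorship ..1..3....2.
Authorship (.=original, N=cursor N): . . 1 . . 3 . . . . 2 .
Index 5: author = 3

Answer: cursor 3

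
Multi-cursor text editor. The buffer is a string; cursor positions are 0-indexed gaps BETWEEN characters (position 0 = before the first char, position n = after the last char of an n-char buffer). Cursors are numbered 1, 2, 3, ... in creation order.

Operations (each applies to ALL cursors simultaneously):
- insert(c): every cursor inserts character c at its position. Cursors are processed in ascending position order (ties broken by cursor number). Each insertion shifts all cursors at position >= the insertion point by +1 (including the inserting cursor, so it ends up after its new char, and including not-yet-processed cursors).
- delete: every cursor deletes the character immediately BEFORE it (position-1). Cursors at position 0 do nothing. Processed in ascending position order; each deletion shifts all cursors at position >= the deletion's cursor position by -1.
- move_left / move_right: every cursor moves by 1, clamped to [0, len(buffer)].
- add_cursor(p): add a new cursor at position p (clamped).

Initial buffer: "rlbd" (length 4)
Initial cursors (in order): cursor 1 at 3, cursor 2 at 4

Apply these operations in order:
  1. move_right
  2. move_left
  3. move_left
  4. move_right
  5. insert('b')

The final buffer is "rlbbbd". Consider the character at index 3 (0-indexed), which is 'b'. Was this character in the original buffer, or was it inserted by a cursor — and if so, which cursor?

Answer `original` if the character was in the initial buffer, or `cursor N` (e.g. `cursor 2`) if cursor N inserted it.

After op 1 (move_right): buffer="rlbd" (len 4), cursors c1@4 c2@4, authorship ....
After op 2 (move_left): buffer="rlbd" (len 4), cursors c1@3 c2@3, authorship ....
After op 3 (move_left): buffer="rlbd" (len 4), cursors c1@2 c2@2, authorship ....
After op 4 (move_right): buffer="rlbd" (len 4), cursors c1@3 c2@3, authorship ....
After op 5 (insert('b')): buffer="rlbbbd" (len 6), cursors c1@5 c2@5, authorship ...12.
Authorship (.=original, N=cursor N): . . . 1 2 .
Index 3: author = 1

Answer: cursor 1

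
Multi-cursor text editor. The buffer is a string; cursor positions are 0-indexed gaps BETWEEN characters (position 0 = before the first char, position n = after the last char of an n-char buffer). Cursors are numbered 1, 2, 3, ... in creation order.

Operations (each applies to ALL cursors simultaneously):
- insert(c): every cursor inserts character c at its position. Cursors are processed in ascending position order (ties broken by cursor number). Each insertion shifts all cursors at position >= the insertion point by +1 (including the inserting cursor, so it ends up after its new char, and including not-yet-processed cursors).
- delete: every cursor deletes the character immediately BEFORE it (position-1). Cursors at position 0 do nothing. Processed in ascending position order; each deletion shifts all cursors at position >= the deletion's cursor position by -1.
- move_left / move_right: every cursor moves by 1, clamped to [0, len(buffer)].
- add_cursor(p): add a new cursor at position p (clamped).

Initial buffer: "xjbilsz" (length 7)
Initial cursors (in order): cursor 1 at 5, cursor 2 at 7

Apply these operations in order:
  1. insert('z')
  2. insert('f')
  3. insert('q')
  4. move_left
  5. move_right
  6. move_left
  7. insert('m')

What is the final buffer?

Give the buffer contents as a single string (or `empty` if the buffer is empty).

Answer: xjbilzfmqszzfmq

Derivation:
After op 1 (insert('z')): buffer="xjbilzszz" (len 9), cursors c1@6 c2@9, authorship .....1..2
After op 2 (insert('f')): buffer="xjbilzfszzf" (len 11), cursors c1@7 c2@11, authorship .....11..22
After op 3 (insert('q')): buffer="xjbilzfqszzfq" (len 13), cursors c1@8 c2@13, authorship .....111..222
After op 4 (move_left): buffer="xjbilzfqszzfq" (len 13), cursors c1@7 c2@12, authorship .....111..222
After op 5 (move_right): buffer="xjbilzfqszzfq" (len 13), cursors c1@8 c2@13, authorship .....111..222
After op 6 (move_left): buffer="xjbilzfqszzfq" (len 13), cursors c1@7 c2@12, authorship .....111..222
After op 7 (insert('m')): buffer="xjbilzfmqszzfmq" (len 15), cursors c1@8 c2@14, authorship .....1111..2222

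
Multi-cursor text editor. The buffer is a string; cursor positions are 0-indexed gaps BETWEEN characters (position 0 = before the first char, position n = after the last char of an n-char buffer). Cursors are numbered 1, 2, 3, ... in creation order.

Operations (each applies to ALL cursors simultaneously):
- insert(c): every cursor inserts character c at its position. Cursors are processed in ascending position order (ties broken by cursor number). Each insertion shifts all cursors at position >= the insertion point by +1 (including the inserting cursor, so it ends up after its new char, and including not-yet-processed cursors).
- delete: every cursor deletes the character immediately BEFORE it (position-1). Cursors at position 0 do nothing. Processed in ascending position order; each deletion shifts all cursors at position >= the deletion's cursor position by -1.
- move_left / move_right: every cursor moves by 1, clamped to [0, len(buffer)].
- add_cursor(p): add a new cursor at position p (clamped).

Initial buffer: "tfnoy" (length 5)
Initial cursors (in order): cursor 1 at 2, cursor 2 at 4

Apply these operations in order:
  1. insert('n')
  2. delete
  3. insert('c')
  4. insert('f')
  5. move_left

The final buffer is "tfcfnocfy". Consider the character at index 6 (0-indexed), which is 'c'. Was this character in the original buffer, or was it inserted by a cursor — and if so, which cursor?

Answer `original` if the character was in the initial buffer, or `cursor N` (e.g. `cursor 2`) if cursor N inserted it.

Answer: cursor 2

Derivation:
After op 1 (insert('n')): buffer="tfnnony" (len 7), cursors c1@3 c2@6, authorship ..1..2.
After op 2 (delete): buffer="tfnoy" (len 5), cursors c1@2 c2@4, authorship .....
After op 3 (insert('c')): buffer="tfcnocy" (len 7), cursors c1@3 c2@6, authorship ..1..2.
After op 4 (insert('f')): buffer="tfcfnocfy" (len 9), cursors c1@4 c2@8, authorship ..11..22.
After op 5 (move_left): buffer="tfcfnocfy" (len 9), cursors c1@3 c2@7, authorship ..11..22.
Authorship (.=original, N=cursor N): . . 1 1 . . 2 2 .
Index 6: author = 2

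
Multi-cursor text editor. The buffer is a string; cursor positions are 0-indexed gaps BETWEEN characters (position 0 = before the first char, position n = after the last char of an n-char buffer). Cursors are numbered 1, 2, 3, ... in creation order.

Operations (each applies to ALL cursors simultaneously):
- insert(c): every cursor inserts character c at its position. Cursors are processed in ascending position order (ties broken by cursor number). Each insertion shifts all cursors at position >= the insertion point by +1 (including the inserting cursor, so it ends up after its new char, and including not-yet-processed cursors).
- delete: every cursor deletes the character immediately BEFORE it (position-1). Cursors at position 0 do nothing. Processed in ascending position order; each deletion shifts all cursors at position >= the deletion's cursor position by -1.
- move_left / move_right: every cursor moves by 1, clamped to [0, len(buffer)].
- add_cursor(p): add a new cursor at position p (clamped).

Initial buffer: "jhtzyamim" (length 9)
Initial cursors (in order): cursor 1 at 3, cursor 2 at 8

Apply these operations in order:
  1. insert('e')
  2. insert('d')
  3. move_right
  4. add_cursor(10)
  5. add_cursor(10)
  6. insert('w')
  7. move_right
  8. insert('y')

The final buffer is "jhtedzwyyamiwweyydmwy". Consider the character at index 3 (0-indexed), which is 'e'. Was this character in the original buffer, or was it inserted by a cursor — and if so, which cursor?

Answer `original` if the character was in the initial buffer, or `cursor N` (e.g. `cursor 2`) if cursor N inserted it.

Answer: cursor 1

Derivation:
After op 1 (insert('e')): buffer="jhtezyamiem" (len 11), cursors c1@4 c2@10, authorship ...1.....2.
After op 2 (insert('d')): buffer="jhtedzyamiedm" (len 13), cursors c1@5 c2@12, authorship ...11.....22.
After op 3 (move_right): buffer="jhtedzyamiedm" (len 13), cursors c1@6 c2@13, authorship ...11.....22.
After op 4 (add_cursor(10)): buffer="jhtedzyamiedm" (len 13), cursors c1@6 c3@10 c2@13, authorship ...11.....22.
After op 5 (add_cursor(10)): buffer="jhtedzyamiedm" (len 13), cursors c1@6 c3@10 c4@10 c2@13, authorship ...11.....22.
After op 6 (insert('w')): buffer="jhtedzwyamiwwedmw" (len 17), cursors c1@7 c3@13 c4@13 c2@17, authorship ...11.1....3422.2
After op 7 (move_right): buffer="jhtedzwyamiwwedmw" (len 17), cursors c1@8 c3@14 c4@14 c2@17, authorship ...11.1....3422.2
After op 8 (insert('y')): buffer="jhtedzwyyamiwweyydmwy" (len 21), cursors c1@9 c3@17 c4@17 c2@21, authorship ...11.1.1...342342.22
Authorship (.=original, N=cursor N): . . . 1 1 . 1 . 1 . . . 3 4 2 3 4 2 . 2 2
Index 3: author = 1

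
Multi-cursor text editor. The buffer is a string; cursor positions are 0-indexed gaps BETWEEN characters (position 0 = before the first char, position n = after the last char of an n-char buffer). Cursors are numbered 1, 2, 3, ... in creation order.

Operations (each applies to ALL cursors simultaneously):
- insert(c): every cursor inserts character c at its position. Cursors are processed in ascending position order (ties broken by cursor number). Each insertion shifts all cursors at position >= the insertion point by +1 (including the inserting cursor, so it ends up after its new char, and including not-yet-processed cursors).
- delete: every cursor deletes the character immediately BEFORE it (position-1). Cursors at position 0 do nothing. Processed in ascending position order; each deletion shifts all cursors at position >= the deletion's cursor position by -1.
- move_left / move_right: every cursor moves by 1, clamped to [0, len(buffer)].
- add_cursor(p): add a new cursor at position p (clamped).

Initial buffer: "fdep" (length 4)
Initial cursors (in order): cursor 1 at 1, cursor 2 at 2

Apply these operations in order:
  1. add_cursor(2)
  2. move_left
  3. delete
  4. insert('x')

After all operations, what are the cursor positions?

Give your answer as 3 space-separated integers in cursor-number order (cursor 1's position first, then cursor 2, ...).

Answer: 3 3 3

Derivation:
After op 1 (add_cursor(2)): buffer="fdep" (len 4), cursors c1@1 c2@2 c3@2, authorship ....
After op 2 (move_left): buffer="fdep" (len 4), cursors c1@0 c2@1 c3@1, authorship ....
After op 3 (delete): buffer="dep" (len 3), cursors c1@0 c2@0 c3@0, authorship ...
After op 4 (insert('x')): buffer="xxxdep" (len 6), cursors c1@3 c2@3 c3@3, authorship 123...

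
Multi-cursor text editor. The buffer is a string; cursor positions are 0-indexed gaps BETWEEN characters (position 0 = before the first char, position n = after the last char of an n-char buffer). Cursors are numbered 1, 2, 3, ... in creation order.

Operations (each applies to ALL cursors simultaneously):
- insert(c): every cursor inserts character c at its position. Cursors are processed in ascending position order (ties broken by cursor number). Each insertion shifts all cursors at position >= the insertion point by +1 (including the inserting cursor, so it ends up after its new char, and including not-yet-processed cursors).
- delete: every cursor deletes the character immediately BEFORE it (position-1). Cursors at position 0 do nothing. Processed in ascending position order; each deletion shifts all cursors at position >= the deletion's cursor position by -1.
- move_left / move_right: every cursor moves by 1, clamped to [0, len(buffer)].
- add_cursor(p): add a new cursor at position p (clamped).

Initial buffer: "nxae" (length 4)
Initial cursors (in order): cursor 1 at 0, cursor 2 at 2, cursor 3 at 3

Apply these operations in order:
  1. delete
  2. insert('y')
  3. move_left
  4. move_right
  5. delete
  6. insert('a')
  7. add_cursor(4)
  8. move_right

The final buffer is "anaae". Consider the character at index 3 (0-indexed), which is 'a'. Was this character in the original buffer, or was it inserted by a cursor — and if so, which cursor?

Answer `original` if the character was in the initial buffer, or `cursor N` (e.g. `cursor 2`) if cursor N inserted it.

After op 1 (delete): buffer="ne" (len 2), cursors c1@0 c2@1 c3@1, authorship ..
After op 2 (insert('y')): buffer="ynyye" (len 5), cursors c1@1 c2@4 c3@4, authorship 1.23.
After op 3 (move_left): buffer="ynyye" (len 5), cursors c1@0 c2@3 c3@3, authorship 1.23.
After op 4 (move_right): buffer="ynyye" (len 5), cursors c1@1 c2@4 c3@4, authorship 1.23.
After op 5 (delete): buffer="ne" (len 2), cursors c1@0 c2@1 c3@1, authorship ..
After op 6 (insert('a')): buffer="anaae" (len 5), cursors c1@1 c2@4 c3@4, authorship 1.23.
After op 7 (add_cursor(4)): buffer="anaae" (len 5), cursors c1@1 c2@4 c3@4 c4@4, authorship 1.23.
After op 8 (move_right): buffer="anaae" (len 5), cursors c1@2 c2@5 c3@5 c4@5, authorship 1.23.
Authorship (.=original, N=cursor N): 1 . 2 3 .
Index 3: author = 3

Answer: cursor 3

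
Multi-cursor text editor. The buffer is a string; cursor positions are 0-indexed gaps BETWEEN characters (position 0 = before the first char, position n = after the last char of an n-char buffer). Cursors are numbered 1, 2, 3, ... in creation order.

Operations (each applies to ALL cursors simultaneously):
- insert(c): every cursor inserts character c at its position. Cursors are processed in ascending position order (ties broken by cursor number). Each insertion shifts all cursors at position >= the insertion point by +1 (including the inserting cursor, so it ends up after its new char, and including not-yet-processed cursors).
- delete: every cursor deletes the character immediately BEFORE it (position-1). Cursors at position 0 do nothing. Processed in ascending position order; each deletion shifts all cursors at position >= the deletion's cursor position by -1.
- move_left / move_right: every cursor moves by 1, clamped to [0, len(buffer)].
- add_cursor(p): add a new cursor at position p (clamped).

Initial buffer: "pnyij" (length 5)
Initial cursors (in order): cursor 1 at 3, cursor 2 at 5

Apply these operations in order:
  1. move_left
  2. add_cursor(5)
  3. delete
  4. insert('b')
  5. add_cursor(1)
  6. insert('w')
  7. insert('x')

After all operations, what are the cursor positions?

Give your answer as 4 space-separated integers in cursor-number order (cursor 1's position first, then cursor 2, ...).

After op 1 (move_left): buffer="pnyij" (len 5), cursors c1@2 c2@4, authorship .....
After op 2 (add_cursor(5)): buffer="pnyij" (len 5), cursors c1@2 c2@4 c3@5, authorship .....
After op 3 (delete): buffer="py" (len 2), cursors c1@1 c2@2 c3@2, authorship ..
After op 4 (insert('b')): buffer="pbybb" (len 5), cursors c1@2 c2@5 c3@5, authorship .1.23
After op 5 (add_cursor(1)): buffer="pbybb" (len 5), cursors c4@1 c1@2 c2@5 c3@5, authorship .1.23
After op 6 (insert('w')): buffer="pwbwybbww" (len 9), cursors c4@2 c1@4 c2@9 c3@9, authorship .411.2323
After op 7 (insert('x')): buffer="pwxbwxybbwwxx" (len 13), cursors c4@3 c1@6 c2@13 c3@13, authorship .44111.232323

Answer: 6 13 13 3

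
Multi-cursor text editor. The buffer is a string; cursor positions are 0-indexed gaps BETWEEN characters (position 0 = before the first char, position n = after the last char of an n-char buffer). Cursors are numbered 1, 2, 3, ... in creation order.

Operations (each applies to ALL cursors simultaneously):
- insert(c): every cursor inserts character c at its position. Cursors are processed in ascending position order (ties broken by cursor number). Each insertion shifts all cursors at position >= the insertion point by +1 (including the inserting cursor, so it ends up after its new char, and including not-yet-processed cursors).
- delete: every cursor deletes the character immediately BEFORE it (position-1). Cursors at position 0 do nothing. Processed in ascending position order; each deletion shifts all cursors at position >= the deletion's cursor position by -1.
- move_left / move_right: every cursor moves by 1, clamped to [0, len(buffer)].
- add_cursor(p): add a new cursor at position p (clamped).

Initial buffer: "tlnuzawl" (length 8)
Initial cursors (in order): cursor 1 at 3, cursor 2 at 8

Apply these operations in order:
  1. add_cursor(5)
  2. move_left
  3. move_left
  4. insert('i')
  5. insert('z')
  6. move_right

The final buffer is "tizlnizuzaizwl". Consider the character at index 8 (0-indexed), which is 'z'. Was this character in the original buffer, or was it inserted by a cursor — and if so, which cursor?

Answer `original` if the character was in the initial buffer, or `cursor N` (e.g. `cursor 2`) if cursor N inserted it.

After op 1 (add_cursor(5)): buffer="tlnuzawl" (len 8), cursors c1@3 c3@5 c2@8, authorship ........
After op 2 (move_left): buffer="tlnuzawl" (len 8), cursors c1@2 c3@4 c2@7, authorship ........
After op 3 (move_left): buffer="tlnuzawl" (len 8), cursors c1@1 c3@3 c2@6, authorship ........
After op 4 (insert('i')): buffer="tilniuzaiwl" (len 11), cursors c1@2 c3@5 c2@9, authorship .1..3...2..
After op 5 (insert('z')): buffer="tizlnizuzaizwl" (len 14), cursors c1@3 c3@7 c2@12, authorship .11..33...22..
After op 6 (move_right): buffer="tizlnizuzaizwl" (len 14), cursors c1@4 c3@8 c2@13, authorship .11..33...22..
Authorship (.=original, N=cursor N): . 1 1 . . 3 3 . . . 2 2 . .
Index 8: author = original

Answer: original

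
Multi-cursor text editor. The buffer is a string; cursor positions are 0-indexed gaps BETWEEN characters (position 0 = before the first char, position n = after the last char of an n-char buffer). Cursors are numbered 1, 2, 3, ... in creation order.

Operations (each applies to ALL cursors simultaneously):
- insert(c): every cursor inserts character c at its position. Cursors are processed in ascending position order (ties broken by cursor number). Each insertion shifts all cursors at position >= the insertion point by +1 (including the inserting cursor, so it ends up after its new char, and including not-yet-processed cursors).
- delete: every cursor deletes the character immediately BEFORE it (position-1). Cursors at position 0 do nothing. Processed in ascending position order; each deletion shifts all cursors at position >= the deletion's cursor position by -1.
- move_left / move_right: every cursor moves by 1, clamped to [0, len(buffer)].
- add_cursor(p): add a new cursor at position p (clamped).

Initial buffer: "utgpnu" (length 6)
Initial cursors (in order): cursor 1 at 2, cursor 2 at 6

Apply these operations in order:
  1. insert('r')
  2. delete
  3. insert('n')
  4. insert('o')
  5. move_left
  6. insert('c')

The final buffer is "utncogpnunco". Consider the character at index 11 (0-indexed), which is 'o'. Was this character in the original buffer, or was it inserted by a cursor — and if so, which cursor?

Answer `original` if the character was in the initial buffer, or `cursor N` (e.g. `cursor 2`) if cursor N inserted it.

Answer: cursor 2

Derivation:
After op 1 (insert('r')): buffer="utrgpnur" (len 8), cursors c1@3 c2@8, authorship ..1....2
After op 2 (delete): buffer="utgpnu" (len 6), cursors c1@2 c2@6, authorship ......
After op 3 (insert('n')): buffer="utngpnun" (len 8), cursors c1@3 c2@8, authorship ..1....2
After op 4 (insert('o')): buffer="utnogpnuno" (len 10), cursors c1@4 c2@10, authorship ..11....22
After op 5 (move_left): buffer="utnogpnuno" (len 10), cursors c1@3 c2@9, authorship ..11....22
After op 6 (insert('c')): buffer="utncogpnunco" (len 12), cursors c1@4 c2@11, authorship ..111....222
Authorship (.=original, N=cursor N): . . 1 1 1 . . . . 2 2 2
Index 11: author = 2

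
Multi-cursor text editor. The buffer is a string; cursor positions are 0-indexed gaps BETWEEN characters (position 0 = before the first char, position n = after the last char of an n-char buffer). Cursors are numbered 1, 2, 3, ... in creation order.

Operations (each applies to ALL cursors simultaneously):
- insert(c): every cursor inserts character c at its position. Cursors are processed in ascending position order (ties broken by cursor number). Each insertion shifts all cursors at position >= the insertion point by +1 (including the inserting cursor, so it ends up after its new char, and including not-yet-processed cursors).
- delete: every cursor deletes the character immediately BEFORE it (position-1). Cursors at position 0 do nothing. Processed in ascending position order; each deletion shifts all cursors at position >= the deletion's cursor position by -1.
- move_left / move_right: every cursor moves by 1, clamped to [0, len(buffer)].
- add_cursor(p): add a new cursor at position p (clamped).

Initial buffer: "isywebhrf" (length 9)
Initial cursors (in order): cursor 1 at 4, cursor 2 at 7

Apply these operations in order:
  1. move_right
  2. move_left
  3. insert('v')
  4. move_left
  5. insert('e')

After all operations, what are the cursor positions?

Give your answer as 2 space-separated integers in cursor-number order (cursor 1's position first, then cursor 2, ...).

After op 1 (move_right): buffer="isywebhrf" (len 9), cursors c1@5 c2@8, authorship .........
After op 2 (move_left): buffer="isywebhrf" (len 9), cursors c1@4 c2@7, authorship .........
After op 3 (insert('v')): buffer="isywvebhvrf" (len 11), cursors c1@5 c2@9, authorship ....1...2..
After op 4 (move_left): buffer="isywvebhvrf" (len 11), cursors c1@4 c2@8, authorship ....1...2..
After op 5 (insert('e')): buffer="isywevebhevrf" (len 13), cursors c1@5 c2@10, authorship ....11...22..

Answer: 5 10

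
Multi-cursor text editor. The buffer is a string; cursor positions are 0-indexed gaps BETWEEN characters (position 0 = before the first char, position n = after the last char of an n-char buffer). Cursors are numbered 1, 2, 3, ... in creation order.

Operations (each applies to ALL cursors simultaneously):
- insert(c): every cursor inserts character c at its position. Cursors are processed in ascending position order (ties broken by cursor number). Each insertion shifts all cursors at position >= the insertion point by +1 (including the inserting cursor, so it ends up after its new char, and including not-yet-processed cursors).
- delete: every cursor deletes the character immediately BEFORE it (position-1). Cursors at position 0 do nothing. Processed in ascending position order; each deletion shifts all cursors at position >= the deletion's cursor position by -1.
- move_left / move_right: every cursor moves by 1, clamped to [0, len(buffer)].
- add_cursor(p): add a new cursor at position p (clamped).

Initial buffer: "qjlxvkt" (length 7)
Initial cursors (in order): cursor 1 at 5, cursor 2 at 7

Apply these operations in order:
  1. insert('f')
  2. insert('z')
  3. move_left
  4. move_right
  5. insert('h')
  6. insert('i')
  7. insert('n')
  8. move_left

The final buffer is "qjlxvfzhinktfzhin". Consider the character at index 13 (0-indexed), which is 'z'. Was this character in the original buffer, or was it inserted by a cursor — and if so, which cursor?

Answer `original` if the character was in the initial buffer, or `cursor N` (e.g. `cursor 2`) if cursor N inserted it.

Answer: cursor 2

Derivation:
After op 1 (insert('f')): buffer="qjlxvfktf" (len 9), cursors c1@6 c2@9, authorship .....1..2
After op 2 (insert('z')): buffer="qjlxvfzktfz" (len 11), cursors c1@7 c2@11, authorship .....11..22
After op 3 (move_left): buffer="qjlxvfzktfz" (len 11), cursors c1@6 c2@10, authorship .....11..22
After op 4 (move_right): buffer="qjlxvfzktfz" (len 11), cursors c1@7 c2@11, authorship .....11..22
After op 5 (insert('h')): buffer="qjlxvfzhktfzh" (len 13), cursors c1@8 c2@13, authorship .....111..222
After op 6 (insert('i')): buffer="qjlxvfzhiktfzhi" (len 15), cursors c1@9 c2@15, authorship .....1111..2222
After op 7 (insert('n')): buffer="qjlxvfzhinktfzhin" (len 17), cursors c1@10 c2@17, authorship .....11111..22222
After op 8 (move_left): buffer="qjlxvfzhinktfzhin" (len 17), cursors c1@9 c2@16, authorship .....11111..22222
Authorship (.=original, N=cursor N): . . . . . 1 1 1 1 1 . . 2 2 2 2 2
Index 13: author = 2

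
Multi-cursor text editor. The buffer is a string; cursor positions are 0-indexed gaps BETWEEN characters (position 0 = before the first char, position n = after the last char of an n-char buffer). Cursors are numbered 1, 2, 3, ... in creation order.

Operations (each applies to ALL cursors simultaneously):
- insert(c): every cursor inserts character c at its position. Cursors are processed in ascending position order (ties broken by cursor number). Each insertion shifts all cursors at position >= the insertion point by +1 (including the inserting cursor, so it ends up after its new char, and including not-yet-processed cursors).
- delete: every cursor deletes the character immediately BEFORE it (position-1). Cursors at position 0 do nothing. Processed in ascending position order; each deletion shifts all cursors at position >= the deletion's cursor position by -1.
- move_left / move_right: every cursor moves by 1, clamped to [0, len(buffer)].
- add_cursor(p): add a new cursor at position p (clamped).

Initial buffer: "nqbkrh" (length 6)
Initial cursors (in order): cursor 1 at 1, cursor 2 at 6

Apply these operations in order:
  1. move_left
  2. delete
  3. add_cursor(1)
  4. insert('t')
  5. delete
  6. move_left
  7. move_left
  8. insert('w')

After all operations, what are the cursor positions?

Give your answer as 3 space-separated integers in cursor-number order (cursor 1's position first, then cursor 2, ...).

Answer: 2 5 2

Derivation:
After op 1 (move_left): buffer="nqbkrh" (len 6), cursors c1@0 c2@5, authorship ......
After op 2 (delete): buffer="nqbkh" (len 5), cursors c1@0 c2@4, authorship .....
After op 3 (add_cursor(1)): buffer="nqbkh" (len 5), cursors c1@0 c3@1 c2@4, authorship .....
After op 4 (insert('t')): buffer="tntqbkth" (len 8), cursors c1@1 c3@3 c2@7, authorship 1.3...2.
After op 5 (delete): buffer="nqbkh" (len 5), cursors c1@0 c3@1 c2@4, authorship .....
After op 6 (move_left): buffer="nqbkh" (len 5), cursors c1@0 c3@0 c2@3, authorship .....
After op 7 (move_left): buffer="nqbkh" (len 5), cursors c1@0 c3@0 c2@2, authorship .....
After op 8 (insert('w')): buffer="wwnqwbkh" (len 8), cursors c1@2 c3@2 c2@5, authorship 13..2...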